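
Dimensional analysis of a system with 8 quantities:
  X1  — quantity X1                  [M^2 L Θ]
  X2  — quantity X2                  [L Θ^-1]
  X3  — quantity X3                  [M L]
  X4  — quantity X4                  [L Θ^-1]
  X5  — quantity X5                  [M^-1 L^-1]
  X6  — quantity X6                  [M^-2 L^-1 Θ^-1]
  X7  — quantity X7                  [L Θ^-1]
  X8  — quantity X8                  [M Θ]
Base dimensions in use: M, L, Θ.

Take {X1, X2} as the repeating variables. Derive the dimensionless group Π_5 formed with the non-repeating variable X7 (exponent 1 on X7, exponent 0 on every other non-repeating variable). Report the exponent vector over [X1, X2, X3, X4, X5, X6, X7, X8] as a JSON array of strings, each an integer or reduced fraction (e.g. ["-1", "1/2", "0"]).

Dimensional matrix (M×L×Θ by X1×X2×X3×X4×X5×X6×X7×X8):
  M: [ 2  0  1  0 -1 -2  0  1]
  L: [ 1  1  1  1 -1 -1  1  0]
  Θ: [ 1 -1  0 -1  0 -1 -1  1]
RREF → pivots at {X1,X2} ⇒ r = 2
Pivot set = {X1,X2}, free = {X3,X4,X5,X6,X7,X8}
RREF:
  r0: [   1    0  1/2    0 -1/2   -1    0  1/2]
  r1: [   0    1  1/2    1 -1/2    0    1 -1/2]
  r2: [   0    0    0    0    0    0    0    0]
Fix exponent of X7 at 1, X3 at 0, X4 at 0, X5 at 0, X6 at 0, X8 at 0; solve each RREF row for its pivot's exponent:
  r0: exp(X1) + (0)·1 = 0 ⇒ exp(X1) = 0
  r1: exp(X2) + (1)·1 = 0 ⇒ exp(X2) = -1
Π_5 = X2^-1 · X7

["0", "-1", "0", "0", "0", "0", "1", "0"]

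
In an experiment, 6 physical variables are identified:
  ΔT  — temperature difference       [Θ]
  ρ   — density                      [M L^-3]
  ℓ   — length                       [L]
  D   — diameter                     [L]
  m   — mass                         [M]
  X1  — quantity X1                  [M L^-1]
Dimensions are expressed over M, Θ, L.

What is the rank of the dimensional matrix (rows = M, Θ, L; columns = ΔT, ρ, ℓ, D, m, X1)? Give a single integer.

Write exponents as rows M,Θ,L / cols ΔT,ρ,ℓ,D,m,X1:
  M: [ 0  1  0  0  1  1]
  Θ: [ 1  0  0  0  0  0]
  L: [ 0 -3  1  1  0 -1]
Echelon form has 3 nonzero rows (pivots: ΔT,ρ,ℓ)

3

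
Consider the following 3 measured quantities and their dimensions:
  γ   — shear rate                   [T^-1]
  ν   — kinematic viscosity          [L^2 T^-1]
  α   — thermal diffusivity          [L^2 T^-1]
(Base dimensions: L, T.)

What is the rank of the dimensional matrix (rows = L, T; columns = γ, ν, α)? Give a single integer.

2

Exponent matrix [L,T] × [γ,ν,α]:
  L: [ 0  2  2]
  T: [-1 -1 -1]
Row reduction gives pivot columns γ,ν; rank = 2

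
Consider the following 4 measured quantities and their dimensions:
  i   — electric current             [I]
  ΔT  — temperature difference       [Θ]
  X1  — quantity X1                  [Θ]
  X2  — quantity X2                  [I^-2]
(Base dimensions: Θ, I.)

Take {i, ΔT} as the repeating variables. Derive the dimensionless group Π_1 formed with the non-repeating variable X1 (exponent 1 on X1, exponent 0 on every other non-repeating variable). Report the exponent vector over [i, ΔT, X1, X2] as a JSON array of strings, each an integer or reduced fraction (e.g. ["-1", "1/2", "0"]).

["0", "-1", "1", "0"]

Dimensional matrix (Θ×I by i×ΔT×X1×X2):
  Θ: [ 0  1  1  0]
  I: [ 1  0  0 -2]
RREF → pivots at {i,ΔT} ⇒ r = 2
Pivot set = {i,ΔT}, free = {X1,X2}
RREF:
  r0: [   1    0    0   -2]
  r1: [   0    1    1    0]
Fix exponent of X1 at 1, X2 at 0; solve each RREF row for its pivot's exponent:
  r0: exp(i) + (0)·1 = 0 ⇒ exp(i) = 0
  r1: exp(ΔT) + (1)·1 = 0 ⇒ exp(ΔT) = -1
Π_1 = ΔT^-1 · X1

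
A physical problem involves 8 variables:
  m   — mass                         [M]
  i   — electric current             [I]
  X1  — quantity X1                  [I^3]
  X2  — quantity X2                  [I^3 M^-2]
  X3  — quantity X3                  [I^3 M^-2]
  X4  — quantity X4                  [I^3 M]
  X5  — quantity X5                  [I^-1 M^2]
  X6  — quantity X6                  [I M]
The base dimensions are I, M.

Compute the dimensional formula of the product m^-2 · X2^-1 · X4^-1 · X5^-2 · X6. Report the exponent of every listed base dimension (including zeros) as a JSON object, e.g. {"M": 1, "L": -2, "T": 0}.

Dimensional matrix (I×M by m×i×X1×X2×X3×X4×X5×X6):
  I: [ 0  1  3  3  3  3 -1  1]
  M: [ 1  0  0 -2 -2  1  2  1]
  [I]: (-2)·0+(-1)·3+(-1)·3+(-2)·-1+(1)·1 = -3
  [M]: (-2)·1+(-1)·-2+(-1)·1+(-2)·2+(1)·1 = -4
⇒ I^-3 M^-4

{"I": -3, "M": -4}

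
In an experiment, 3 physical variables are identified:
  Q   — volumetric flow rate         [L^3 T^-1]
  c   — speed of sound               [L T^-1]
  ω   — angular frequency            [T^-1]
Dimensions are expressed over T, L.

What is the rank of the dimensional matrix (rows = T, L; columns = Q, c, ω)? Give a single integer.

2

Dimensional matrix (T×L by Q×c×ω):
  T: [-1 -1 -1]
  L: [ 3  1  0]
Echelon form has 2 nonzero rows (pivots: Q,c)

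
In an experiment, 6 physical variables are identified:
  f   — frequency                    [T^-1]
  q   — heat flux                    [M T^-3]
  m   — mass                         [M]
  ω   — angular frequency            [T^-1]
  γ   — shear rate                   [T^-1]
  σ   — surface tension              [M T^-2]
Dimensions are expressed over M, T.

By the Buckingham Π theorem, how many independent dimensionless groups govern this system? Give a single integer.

Dimensional matrix (M×T by f×q×m×ω×γ×σ):
  M: [ 0  1  1  0  0  1]
  T: [-1 -3  0 -1 -1 -2]
Echelon form has 2 nonzero rows (pivots: f,q)
6 vars − rank 2 = 4 Π groups

4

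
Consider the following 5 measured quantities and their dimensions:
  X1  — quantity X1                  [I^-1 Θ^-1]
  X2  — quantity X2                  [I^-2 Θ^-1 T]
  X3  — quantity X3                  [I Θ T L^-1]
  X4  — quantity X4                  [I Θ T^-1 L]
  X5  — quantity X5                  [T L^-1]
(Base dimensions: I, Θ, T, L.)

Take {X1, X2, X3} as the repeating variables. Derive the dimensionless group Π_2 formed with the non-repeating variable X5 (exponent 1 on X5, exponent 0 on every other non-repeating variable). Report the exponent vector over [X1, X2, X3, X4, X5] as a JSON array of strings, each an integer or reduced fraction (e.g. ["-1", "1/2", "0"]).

Exponent matrix [I,Θ,T,L] × [X1,X2,X3,X4,X5]:
  I: [-1 -2  1  1  0]
  Θ: [-1 -1  1  1  0]
  T: [ 0  1  1 -1  1]
  L: [ 0  0 -1  1 -1]
RREF → pivots at {X1,X2,X3} ⇒ r = 3
Pivot set = {X1,X2,X3}, free = {X4,X5}
RREF:
  r0: [   1    0    0   -2    1]
  r1: [   0    1    0    0    0]
  r2: [   0    0    1   -1    1]
  r3: [   0    0    0    0    0]
Fix exponent of X5 at 1, X4 at 0; solve each RREF row for its pivot's exponent:
  r0: exp(X1) + (1)·1 = 0 ⇒ exp(X1) = -1
  r1: exp(X2) + (0)·1 = 0 ⇒ exp(X2) = 0
  r2: exp(X3) + (1)·1 = 0 ⇒ exp(X3) = -1
Π_2 = X1^-1 · X3^-1 · X5

["-1", "0", "-1", "0", "1"]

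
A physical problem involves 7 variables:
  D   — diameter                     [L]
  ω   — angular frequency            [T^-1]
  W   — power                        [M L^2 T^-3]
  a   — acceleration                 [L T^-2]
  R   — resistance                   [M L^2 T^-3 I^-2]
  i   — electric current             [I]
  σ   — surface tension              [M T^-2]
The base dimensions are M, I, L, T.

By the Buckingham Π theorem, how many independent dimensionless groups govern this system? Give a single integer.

3

Exponent matrix [M,I,L,T] × [D,ω,W,a,R,i,σ]:
  M: [ 0  0  1  0  1  0  1]
  I: [ 0  0  0  0 -2  1  0]
  L: [ 1  0  2  1  2  0  0]
  T: [ 0 -1 -3 -2 -3  0 -2]
Echelon form has 4 nonzero rows (pivots: D,ω,W,R)
n=7, r=4 ⇒ 3 dimensionless groups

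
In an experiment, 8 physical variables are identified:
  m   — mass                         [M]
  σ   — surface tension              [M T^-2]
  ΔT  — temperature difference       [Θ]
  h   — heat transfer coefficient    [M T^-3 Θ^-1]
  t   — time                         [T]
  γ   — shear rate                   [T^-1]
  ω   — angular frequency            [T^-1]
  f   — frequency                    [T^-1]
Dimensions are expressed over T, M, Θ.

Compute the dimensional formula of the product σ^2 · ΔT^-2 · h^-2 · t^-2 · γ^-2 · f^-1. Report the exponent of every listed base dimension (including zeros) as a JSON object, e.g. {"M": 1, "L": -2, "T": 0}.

Write exponents as rows T,M,Θ / cols m,σ,ΔT,h,t,γ,ω,f:
  T: [ 0 -2  0 -3  1 -1 -1 -1]
  M: [ 1  1  0  1  0  0  0  0]
  Θ: [ 0  0  1 -1  0  0  0  0]
  [T]: (2)·-2+(-2)·0+(-2)·-3+(-2)·1+(-2)·-1+(-1)·-1 = 3
  [M]: (2)·1+(-2)·0+(-2)·1+(-2)·0+(-2)·0+(-1)·0 = 0
  [Θ]: (2)·0+(-2)·1+(-2)·-1+(-2)·0+(-2)·0+(-1)·0 = 0
⇒ T^3

{"T": 3, "M": 0, "Θ": 0}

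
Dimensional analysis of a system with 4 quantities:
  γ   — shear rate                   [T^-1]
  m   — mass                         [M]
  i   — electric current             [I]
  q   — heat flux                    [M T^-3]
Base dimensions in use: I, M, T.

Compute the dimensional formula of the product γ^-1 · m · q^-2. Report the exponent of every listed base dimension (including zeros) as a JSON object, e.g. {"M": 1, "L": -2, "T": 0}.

{"I": 0, "M": -1, "T": 7}

Dimensional matrix (I×M×T by γ×m×i×q):
  I: [ 0  0  1  0]
  M: [ 0  1  0  1]
  T: [-1  0  0 -3]
  [I]: (-1)·0+(1)·0+(-2)·0 = 0
  [M]: (-1)·0+(1)·1+(-2)·1 = -1
  [T]: (-1)·-1+(1)·0+(-2)·-3 = 7
⇒ M^-1 T^7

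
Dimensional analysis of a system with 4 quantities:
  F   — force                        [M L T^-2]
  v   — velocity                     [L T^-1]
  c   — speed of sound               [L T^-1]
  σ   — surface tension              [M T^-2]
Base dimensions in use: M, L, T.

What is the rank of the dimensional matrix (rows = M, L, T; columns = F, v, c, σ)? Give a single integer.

Write exponents as rows M,L,T / cols F,v,c,σ:
  M: [ 1  0  0  1]
  L: [ 1  1  1  0]
  T: [-2 -1 -1 -2]
Echelon form has 3 nonzero rows (pivots: F,v,σ)

3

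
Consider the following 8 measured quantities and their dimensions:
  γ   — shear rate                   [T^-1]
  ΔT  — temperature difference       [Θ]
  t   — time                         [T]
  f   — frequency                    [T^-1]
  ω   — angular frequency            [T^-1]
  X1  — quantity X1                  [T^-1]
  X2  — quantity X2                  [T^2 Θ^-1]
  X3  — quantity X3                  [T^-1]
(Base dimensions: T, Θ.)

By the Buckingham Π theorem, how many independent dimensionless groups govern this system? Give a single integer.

Write exponents as rows T,Θ / cols γ,ΔT,t,f,ω,X1,X2,X3:
  T: [-1  0  1 -1 -1 -1  2 -1]
  Θ: [ 0  1  0  0  0  0 -1  0]
Row reduction gives pivot columns γ,ΔT; rank = 2
Π count = n − r = 8 − 2 = 6

6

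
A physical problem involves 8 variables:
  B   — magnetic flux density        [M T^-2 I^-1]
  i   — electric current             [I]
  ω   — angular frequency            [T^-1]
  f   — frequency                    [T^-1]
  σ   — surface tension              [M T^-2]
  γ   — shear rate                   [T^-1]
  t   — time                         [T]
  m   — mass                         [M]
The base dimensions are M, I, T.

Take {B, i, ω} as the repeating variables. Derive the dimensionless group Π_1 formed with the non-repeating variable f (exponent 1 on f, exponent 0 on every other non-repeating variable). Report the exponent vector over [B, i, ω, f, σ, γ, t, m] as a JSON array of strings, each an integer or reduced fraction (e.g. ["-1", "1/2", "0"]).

Exponent matrix [M,I,T] × [B,i,ω,f,σ,γ,t,m]:
  M: [ 1  0  0  0  1  0  0  1]
  I: [-1  1  0  0  0  0  0  0]
  T: [-2  0 -1 -1 -2 -1  1  0]
Echelon form has 3 nonzero rows (pivots: B,i,ω)
Repeat: B,i,ω; free: f,σ,γ,t,m
RREF:
  r0: [   1    0    0    0    1    0    0    1]
  r1: [   0    1    0    0    1    0    0    1]
  r2: [   0    0    1    1    0    1   -1   -2]
Fix exponent of f at 1, σ at 0, γ at 0, t at 0, m at 0; solve each RREF row for its pivot's exponent:
  r0: exp(B) + (0)·1 = 0 ⇒ exp(B) = 0
  r1: exp(i) + (0)·1 = 0 ⇒ exp(i) = 0
  r2: exp(ω) + (1)·1 = 0 ⇒ exp(ω) = -1
Π_1 = ω^-1 · f

["0", "0", "-1", "1", "0", "0", "0", "0"]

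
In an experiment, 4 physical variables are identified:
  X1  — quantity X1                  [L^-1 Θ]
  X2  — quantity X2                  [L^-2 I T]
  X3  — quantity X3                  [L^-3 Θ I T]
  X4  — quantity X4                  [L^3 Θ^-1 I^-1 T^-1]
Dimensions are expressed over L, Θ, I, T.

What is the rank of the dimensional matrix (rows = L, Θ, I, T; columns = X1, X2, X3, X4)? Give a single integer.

2

Write exponents as rows L,Θ,I,T / cols X1,X2,X3,X4:
  L: [-1 -2 -3  3]
  Θ: [ 1  0  1 -1]
  I: [ 0  1  1 -1]
  T: [ 0  1  1 -1]
Echelon form has 2 nonzero rows (pivots: X1,X2)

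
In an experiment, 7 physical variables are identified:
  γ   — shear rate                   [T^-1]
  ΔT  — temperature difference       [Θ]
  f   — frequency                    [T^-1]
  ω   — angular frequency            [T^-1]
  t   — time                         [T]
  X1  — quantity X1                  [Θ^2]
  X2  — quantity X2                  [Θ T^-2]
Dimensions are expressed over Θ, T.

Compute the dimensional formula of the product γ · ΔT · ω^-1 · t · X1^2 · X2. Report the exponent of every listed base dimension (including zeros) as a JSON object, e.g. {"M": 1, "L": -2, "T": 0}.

{"Θ": 6, "T": -1}

Exponent matrix [Θ,T] × [γ,ΔT,f,ω,t,X1,X2]:
  Θ: [ 0  1  0  0  0  2  1]
  T: [-1  0 -1 -1  1  0 -2]
  [Θ]: (1)·0+(1)·1+(-1)·0+(1)·0+(2)·2+(1)·1 = 6
  [T]: (1)·-1+(1)·0+(-1)·-1+(1)·1+(2)·0+(1)·-2 = -1
⇒ Θ^6 T^-1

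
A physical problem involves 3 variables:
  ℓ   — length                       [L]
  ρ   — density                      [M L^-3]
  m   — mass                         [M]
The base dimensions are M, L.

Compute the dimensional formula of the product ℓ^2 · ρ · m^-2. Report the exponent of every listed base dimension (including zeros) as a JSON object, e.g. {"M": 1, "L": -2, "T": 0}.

Write exponents as rows M,L / cols ℓ,ρ,m:
  M: [ 0  1  1]
  L: [ 1 -3  0]
  [M]: (2)·0+(1)·1+(-2)·1 = -1
  [L]: (2)·1+(1)·-3+(-2)·0 = -1
⇒ M^-1 L^-1

{"M": -1, "L": -1}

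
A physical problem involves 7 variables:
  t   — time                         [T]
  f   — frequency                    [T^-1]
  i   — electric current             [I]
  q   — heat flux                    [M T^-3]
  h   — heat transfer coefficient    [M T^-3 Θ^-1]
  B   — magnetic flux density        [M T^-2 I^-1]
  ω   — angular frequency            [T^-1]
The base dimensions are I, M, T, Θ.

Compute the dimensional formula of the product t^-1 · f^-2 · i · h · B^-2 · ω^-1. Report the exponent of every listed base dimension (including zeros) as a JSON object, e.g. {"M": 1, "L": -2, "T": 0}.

Dimensional matrix (I×M×T×Θ by t×f×i×q×h×B×ω):
  I: [ 0  0  1  0  0 -1  0]
  M: [ 0  0  0  1  1  1  0]
  T: [ 1 -1  0 -3 -3 -2 -1]
  Θ: [ 0  0  0  0 -1  0  0]
  [I]: (-1)·0+(-2)·0+(1)·1+(1)·0+(-2)·-1+(-1)·0 = 3
  [M]: (-1)·0+(-2)·0+(1)·0+(1)·1+(-2)·1+(-1)·0 = -1
  [T]: (-1)·1+(-2)·-1+(1)·0+(1)·-3+(-2)·-2+(-1)·-1 = 3
  [Θ]: (-1)·0+(-2)·0+(1)·0+(1)·-1+(-2)·0+(-1)·0 = -1
⇒ I^3 M^-1 T^3 Θ^-1

{"I": 3, "M": -1, "T": 3, "Θ": -1}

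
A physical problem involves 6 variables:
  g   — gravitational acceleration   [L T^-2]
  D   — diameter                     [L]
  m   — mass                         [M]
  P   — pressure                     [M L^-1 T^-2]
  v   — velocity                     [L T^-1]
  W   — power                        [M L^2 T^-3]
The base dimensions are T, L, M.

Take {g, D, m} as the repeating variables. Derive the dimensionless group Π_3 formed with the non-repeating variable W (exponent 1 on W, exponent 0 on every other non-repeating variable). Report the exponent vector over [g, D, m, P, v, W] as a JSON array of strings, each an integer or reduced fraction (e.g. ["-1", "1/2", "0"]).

["-3/2", "-1/2", "-1", "0", "0", "1"]

Exponent matrix [T,L,M] × [g,D,m,P,v,W]:
  T: [-2  0  0 -2 -1 -3]
  L: [ 1  1  0 -1  1  2]
  M: [ 0  0  1  1  0  1]
RREF → pivots at {g,D,m} ⇒ r = 3
Pivot set = {g,D,m}, free = {P,v,W}
RREF:
  r0: [   1    0    0    1  1/2  3/2]
  r1: [   0    1    0   -2  1/2  1/2]
  r2: [   0    0    1    1    0    1]
Fix exponent of W at 1, P at 0, v at 0; solve each RREF row for its pivot's exponent:
  r0: exp(g) + (3/2)·1 = 0 ⇒ exp(g) = -3/2
  r1: exp(D) + (1/2)·1 = 0 ⇒ exp(D) = -1/2
  r2: exp(m) + (1)·1 = 0 ⇒ exp(m) = -1
Π_3 = g^(-3/2) · D^(-1/2) · m^-1 · W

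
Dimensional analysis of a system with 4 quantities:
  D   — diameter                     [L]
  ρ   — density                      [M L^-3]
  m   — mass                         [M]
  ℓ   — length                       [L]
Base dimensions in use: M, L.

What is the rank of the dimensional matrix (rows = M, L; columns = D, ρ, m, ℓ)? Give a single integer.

Write exponents as rows M,L / cols D,ρ,m,ℓ:
  M: [ 0  1  1  0]
  L: [ 1 -3  0  1]
Echelon form has 2 nonzero rows (pivots: D,ρ)

2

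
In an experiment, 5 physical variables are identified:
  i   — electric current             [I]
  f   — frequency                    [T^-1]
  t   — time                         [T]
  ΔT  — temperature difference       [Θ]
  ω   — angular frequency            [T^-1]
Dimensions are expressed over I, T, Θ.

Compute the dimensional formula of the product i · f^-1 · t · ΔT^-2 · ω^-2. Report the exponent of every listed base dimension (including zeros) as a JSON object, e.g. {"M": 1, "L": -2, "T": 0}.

Exponent matrix [I,T,Θ] × [i,f,t,ΔT,ω]:
  I: [ 1  0  0  0  0]
  T: [ 0 -1  1  0 -1]
  Θ: [ 0  0  0  1  0]
  [I]: (1)·1+(-1)·0+(1)·0+(-2)·0+(-2)·0 = 1
  [T]: (1)·0+(-1)·-1+(1)·1+(-2)·0+(-2)·-1 = 4
  [Θ]: (1)·0+(-1)·0+(1)·0+(-2)·1+(-2)·0 = -2
⇒ I T^4 Θ^-2

{"I": 1, "T": 4, "Θ": -2}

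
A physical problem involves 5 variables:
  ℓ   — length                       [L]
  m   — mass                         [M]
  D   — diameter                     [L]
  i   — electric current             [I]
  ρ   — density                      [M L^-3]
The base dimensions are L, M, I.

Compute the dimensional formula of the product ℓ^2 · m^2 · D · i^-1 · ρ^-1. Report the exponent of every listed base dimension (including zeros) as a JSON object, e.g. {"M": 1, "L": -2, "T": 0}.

{"L": 6, "M": 1, "I": -1}

Exponent matrix [L,M,I] × [ℓ,m,D,i,ρ]:
  L: [ 1  0  1  0 -3]
  M: [ 0  1  0  0  1]
  I: [ 0  0  0  1  0]
  [L]: (2)·1+(2)·0+(1)·1+(-1)·0+(-1)·-3 = 6
  [M]: (2)·0+(2)·1+(1)·0+(-1)·0+(-1)·1 = 1
  [I]: (2)·0+(2)·0+(1)·0+(-1)·1+(-1)·0 = -1
⇒ L^6 M I^-1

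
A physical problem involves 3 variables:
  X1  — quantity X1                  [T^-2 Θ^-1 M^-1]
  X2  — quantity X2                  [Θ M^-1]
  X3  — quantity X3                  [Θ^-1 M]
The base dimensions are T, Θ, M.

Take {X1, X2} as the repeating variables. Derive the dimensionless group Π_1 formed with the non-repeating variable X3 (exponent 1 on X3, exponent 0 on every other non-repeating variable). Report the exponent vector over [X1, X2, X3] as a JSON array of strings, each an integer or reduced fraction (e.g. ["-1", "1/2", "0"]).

Exponent matrix [T,Θ,M] × [X1,X2,X3]:
  T: [-2  0  0]
  Θ: [-1  1 -1]
  M: [-1 -1  1]
Row reduction gives pivot columns X1,X2; rank = 2
Pivot set = {X1,X2}, free = {X3}
RREF:
  r0: [   1    0    0]
  r1: [   0    1   -1]
  r2: [   0    0    0]
Fix exponent of X3 at 1; solve each RREF row for its pivot's exponent:
  r0: exp(X1) + (0)·1 = 0 ⇒ exp(X1) = 0
  r1: exp(X2) + (-1)·1 = 0 ⇒ exp(X2) = 1
Π_1 = X2 · X3

["0", "1", "1"]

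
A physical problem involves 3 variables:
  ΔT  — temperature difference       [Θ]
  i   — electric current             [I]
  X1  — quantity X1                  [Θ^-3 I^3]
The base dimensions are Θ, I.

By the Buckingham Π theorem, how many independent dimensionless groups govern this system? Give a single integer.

1

Write exponents as rows Θ,I / cols ΔT,i,X1:
  Θ: [ 1  0 -3]
  I: [ 0  1  3]
Echelon form has 2 nonzero rows (pivots: ΔT,i)
Π count = n − r = 3 − 2 = 1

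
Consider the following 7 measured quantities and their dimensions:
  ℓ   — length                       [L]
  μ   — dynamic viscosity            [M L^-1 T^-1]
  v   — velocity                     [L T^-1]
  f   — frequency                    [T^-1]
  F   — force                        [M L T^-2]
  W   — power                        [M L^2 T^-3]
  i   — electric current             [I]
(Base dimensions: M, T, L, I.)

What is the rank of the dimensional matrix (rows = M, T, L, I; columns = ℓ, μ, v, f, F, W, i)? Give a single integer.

Write exponents as rows M,T,L,I / cols ℓ,μ,v,f,F,W,i:
  M: [ 0  1  0  0  1  1  0]
  T: [ 0 -1 -1 -1 -2 -3  0]
  L: [ 1 -1  1  0  1  2  0]
  I: [ 0  0  0  0  0  0  1]
RREF → pivots at {ℓ,μ,v,i} ⇒ r = 4

4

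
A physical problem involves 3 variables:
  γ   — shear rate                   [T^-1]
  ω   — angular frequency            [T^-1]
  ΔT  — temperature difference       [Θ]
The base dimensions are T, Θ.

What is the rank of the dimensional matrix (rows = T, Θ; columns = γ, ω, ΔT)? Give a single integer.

2

Dimensional matrix (T×Θ by γ×ω×ΔT):
  T: [-1 -1  0]
  Θ: [ 0  0  1]
RREF → pivots at {γ,ΔT} ⇒ r = 2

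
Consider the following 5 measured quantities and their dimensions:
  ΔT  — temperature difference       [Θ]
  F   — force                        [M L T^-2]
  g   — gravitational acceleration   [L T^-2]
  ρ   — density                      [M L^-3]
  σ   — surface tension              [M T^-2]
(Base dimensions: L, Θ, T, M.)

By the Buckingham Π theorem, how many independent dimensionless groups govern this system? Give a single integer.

Dimensional matrix (L×Θ×T×M by ΔT×F×g×ρ×σ):
  L: [ 0  1  1 -3  0]
  Θ: [ 1  0  0  0  0]
  T: [ 0 -2 -2  0 -2]
  M: [ 0  1  0  1  1]
RREF → pivots at {ΔT,F,g,ρ} ⇒ r = 4
Π count = n − r = 5 − 4 = 1

1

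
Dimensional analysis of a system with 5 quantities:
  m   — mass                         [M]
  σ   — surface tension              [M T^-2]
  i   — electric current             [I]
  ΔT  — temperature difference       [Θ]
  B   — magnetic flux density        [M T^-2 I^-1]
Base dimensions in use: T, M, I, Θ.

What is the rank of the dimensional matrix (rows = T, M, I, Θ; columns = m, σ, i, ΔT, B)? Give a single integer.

Dimensional matrix (T×M×I×Θ by m×σ×i×ΔT×B):
  T: [ 0 -2  0  0 -2]
  M: [ 1  1  0  0  1]
  I: [ 0  0  1  0 -1]
  Θ: [ 0  0  0  1  0]
Row reduction gives pivot columns m,σ,i,ΔT; rank = 4

4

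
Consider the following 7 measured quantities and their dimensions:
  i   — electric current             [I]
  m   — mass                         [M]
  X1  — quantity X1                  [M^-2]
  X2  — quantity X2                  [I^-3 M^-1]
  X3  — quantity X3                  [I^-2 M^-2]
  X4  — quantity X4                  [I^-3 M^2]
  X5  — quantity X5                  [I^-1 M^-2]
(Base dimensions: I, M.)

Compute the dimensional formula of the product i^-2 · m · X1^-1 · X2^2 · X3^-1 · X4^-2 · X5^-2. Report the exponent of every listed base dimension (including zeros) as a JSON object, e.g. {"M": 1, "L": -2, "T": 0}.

{"I": 2, "M": 3}

Dimensional matrix (I×M by i×m×X1×X2×X3×X4×X5):
  I: [ 1  0  0 -3 -2 -3 -1]
  M: [ 0  1 -2 -1 -2  2 -2]
  [I]: (-2)·1+(1)·0+(-1)·0+(2)·-3+(-1)·-2+(-2)·-3+(-2)·-1 = 2
  [M]: (-2)·0+(1)·1+(-1)·-2+(2)·-1+(-1)·-2+(-2)·2+(-2)·-2 = 3
⇒ I^2 M^3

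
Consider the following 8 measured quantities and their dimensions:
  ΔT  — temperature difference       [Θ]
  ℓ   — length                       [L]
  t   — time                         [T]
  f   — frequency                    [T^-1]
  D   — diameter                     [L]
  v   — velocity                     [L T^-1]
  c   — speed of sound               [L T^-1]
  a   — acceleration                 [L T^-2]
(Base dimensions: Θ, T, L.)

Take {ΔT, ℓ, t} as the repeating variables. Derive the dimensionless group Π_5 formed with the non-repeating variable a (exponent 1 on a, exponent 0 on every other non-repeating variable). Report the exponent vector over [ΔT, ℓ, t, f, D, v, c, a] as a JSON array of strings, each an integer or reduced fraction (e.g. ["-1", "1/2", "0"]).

Write exponents as rows Θ,T,L / cols ΔT,ℓ,t,f,D,v,c,a:
  Θ: [ 1  0  0  0  0  0  0  0]
  T: [ 0  0  1 -1  0 -1 -1 -2]
  L: [ 0  1  0  0  1  1  1  1]
Row reduction gives pivot columns ΔT,ℓ,t; rank = 3
Repeat: ΔT,ℓ,t; free: f,D,v,c,a
RREF:
  r0: [   1    0    0    0    0    0    0    0]
  r1: [   0    1    0    0    1    1    1    1]
  r2: [   0    0    1   -1    0   -1   -1   -2]
Fix exponent of a at 1, f at 0, D at 0, v at 0, c at 0; solve each RREF row for its pivot's exponent:
  r0: exp(ΔT) + (0)·1 = 0 ⇒ exp(ΔT) = 0
  r1: exp(ℓ) + (1)·1 = 0 ⇒ exp(ℓ) = -1
  r2: exp(t) + (-2)·1 = 0 ⇒ exp(t) = 2
Π_5 = ℓ^-1 · t^2 · a

["0", "-1", "2", "0", "0", "0", "0", "1"]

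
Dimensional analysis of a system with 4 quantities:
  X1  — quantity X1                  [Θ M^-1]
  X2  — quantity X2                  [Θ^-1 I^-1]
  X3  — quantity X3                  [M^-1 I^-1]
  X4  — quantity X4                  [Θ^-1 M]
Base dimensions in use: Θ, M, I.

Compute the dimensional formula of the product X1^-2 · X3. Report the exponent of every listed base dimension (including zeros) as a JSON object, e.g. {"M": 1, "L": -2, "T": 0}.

Write exponents as rows Θ,M,I / cols X1,X2,X3,X4:
  Θ: [ 1 -1  0 -1]
  M: [-1  0 -1  1]
  I: [ 0 -1 -1  0]
  [Θ]: (-2)·1+(1)·0 = -2
  [M]: (-2)·-1+(1)·-1 = 1
  [I]: (-2)·0+(1)·-1 = -1
⇒ Θ^-2 M I^-1

{"Θ": -2, "M": 1, "I": -1}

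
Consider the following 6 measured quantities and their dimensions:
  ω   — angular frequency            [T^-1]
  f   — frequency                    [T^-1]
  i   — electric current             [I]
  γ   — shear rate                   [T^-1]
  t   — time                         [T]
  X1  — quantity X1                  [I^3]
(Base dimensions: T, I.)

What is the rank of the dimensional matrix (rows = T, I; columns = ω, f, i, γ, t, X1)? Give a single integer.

2

Dimensional matrix (T×I by ω×f×i×γ×t×X1):
  T: [-1 -1  0 -1  1  0]
  I: [ 0  0  1  0  0  3]
RREF → pivots at {ω,i} ⇒ r = 2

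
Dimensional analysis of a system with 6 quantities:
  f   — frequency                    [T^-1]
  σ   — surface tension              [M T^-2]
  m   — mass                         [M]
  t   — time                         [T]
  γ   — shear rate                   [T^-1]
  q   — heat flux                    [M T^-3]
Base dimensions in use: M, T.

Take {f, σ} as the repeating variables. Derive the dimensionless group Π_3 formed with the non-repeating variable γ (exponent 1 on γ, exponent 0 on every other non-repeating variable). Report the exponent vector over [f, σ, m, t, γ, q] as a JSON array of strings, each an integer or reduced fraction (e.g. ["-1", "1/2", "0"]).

["-1", "0", "0", "0", "1", "0"]

Exponent matrix [M,T] × [f,σ,m,t,γ,q]:
  M: [ 0  1  1  0  0  1]
  T: [-1 -2  0  1 -1 -3]
RREF → pivots at {f,σ} ⇒ r = 2
Pivot set = {f,σ}, free = {m,t,γ,q}
RREF:
  r0: [   1    0   -2   -1    1    1]
  r1: [   0    1    1    0    0    1]
Fix exponent of γ at 1, m at 0, t at 0, q at 0; solve each RREF row for its pivot's exponent:
  r0: exp(f) + (1)·1 = 0 ⇒ exp(f) = -1
  r1: exp(σ) + (0)·1 = 0 ⇒ exp(σ) = 0
Π_3 = f^-1 · γ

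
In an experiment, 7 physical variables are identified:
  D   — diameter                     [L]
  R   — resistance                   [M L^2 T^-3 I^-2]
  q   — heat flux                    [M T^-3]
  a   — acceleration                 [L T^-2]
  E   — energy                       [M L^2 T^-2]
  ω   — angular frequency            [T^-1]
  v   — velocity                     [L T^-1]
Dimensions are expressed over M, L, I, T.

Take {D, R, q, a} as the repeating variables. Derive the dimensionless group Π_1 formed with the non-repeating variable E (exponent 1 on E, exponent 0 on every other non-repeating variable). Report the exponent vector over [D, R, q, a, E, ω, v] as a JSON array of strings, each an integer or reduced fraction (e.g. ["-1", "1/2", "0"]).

Dimensional matrix (M×L×I×T by D×R×q×a×E×ω×v):
  M: [ 0  1  1  0  1  0  0]
  L: [ 1  2  0  1  2  0  1]
  I: [ 0 -2  0  0  0  0  0]
  T: [ 0 -3 -3 -2 -2 -1 -1]
Row reduction gives pivot columns D,R,q,a; rank = 4
Repeat: D,R,q,a; free: E,ω,v
RREF:
  r0: [   1    0    0    0  5/2 -1/2  1/2]
  r1: [   0    1    0    0    0    0    0]
  r2: [   0    0    1    0    1    0    0]
  r3: [   0    0    0    1 -1/2  1/2  1/2]
Fix exponent of E at 1, ω at 0, v at 0; solve each RREF row for its pivot's exponent:
  r0: exp(D) + (5/2)·1 = 0 ⇒ exp(D) = -5/2
  r1: exp(R) + (0)·1 = 0 ⇒ exp(R) = 0
  r2: exp(q) + (1)·1 = 0 ⇒ exp(q) = -1
  r3: exp(a) + (-1/2)·1 = 0 ⇒ exp(a) = 1/2
Π_1 = D^(-5/2) · q^-1 · a^(1/2) · E

["-5/2", "0", "-1", "1/2", "1", "0", "0"]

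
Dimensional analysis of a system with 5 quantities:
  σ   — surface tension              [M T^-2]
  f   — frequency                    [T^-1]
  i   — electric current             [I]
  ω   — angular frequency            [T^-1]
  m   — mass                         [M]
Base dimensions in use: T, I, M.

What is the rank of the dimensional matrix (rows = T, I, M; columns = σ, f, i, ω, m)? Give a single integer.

Dimensional matrix (T×I×M by σ×f×i×ω×m):
  T: [-2 -1  0 -1  0]
  I: [ 0  0  1  0  0]
  M: [ 1  0  0  0  1]
Row reduction gives pivot columns σ,f,i; rank = 3

3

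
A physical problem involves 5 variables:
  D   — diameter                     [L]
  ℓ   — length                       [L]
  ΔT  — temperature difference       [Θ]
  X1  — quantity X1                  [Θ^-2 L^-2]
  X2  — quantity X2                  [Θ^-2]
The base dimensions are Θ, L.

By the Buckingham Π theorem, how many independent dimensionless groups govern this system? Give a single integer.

3

Dimensional matrix (Θ×L by D×ℓ×ΔT×X1×X2):
  Θ: [ 0  0  1 -2 -2]
  L: [ 1  1  0 -2  0]
Row reduction gives pivot columns D,ΔT; rank = 2
5 vars − rank 2 = 3 Π groups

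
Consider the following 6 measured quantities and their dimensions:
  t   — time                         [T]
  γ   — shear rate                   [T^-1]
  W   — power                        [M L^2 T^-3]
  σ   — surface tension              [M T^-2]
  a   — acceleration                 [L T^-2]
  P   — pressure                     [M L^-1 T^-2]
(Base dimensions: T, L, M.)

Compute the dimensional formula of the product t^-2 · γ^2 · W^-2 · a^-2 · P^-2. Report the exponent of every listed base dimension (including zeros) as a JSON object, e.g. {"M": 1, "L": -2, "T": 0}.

Write exponents as rows T,L,M / cols t,γ,W,σ,a,P:
  T: [ 1 -1 -3 -2 -2 -2]
  L: [ 0  0  2  0  1 -1]
  M: [ 0  0  1  1  0  1]
  [T]: (-2)·1+(2)·-1+(-2)·-3+(-2)·-2+(-2)·-2 = 10
  [L]: (-2)·0+(2)·0+(-2)·2+(-2)·1+(-2)·-1 = -4
  [M]: (-2)·0+(2)·0+(-2)·1+(-2)·0+(-2)·1 = -4
⇒ T^10 L^-4 M^-4

{"T": 10, "L": -4, "M": -4}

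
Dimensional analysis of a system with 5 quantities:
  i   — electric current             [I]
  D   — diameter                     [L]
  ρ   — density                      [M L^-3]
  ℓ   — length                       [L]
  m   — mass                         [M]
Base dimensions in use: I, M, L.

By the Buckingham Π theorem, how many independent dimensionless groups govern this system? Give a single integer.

Exponent matrix [I,M,L] × [i,D,ρ,ℓ,m]:
  I: [ 1  0  0  0  0]
  M: [ 0  0  1  0  1]
  L: [ 0  1 -3  1  0]
RREF → pivots at {i,D,ρ} ⇒ r = 3
n=5, r=3 ⇒ 2 dimensionless groups

2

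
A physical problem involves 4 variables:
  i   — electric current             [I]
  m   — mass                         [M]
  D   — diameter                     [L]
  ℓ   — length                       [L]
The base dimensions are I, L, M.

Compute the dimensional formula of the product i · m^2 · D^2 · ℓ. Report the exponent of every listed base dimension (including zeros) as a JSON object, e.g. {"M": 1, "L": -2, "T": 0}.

{"I": 1, "L": 3, "M": 2}

Dimensional matrix (I×L×M by i×m×D×ℓ):
  I: [ 1  0  0  0]
  L: [ 0  0  1  1]
  M: [ 0  1  0  0]
  [I]: (1)·1+(2)·0+(2)·0+(1)·0 = 1
  [L]: (1)·0+(2)·0+(2)·1+(1)·1 = 3
  [M]: (1)·0+(2)·1+(2)·0+(1)·0 = 2
⇒ I L^3 M^2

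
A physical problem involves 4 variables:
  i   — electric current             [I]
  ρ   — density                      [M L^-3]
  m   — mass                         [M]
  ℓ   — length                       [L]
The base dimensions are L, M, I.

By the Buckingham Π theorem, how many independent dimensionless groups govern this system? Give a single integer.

1

Dimensional matrix (L×M×I by i×ρ×m×ℓ):
  L: [ 0 -3  0  1]
  M: [ 0  1  1  0]
  I: [ 1  0  0  0]
Row reduction gives pivot columns i,ρ,m; rank = 3
n=4, r=3 ⇒ 1 dimensionless group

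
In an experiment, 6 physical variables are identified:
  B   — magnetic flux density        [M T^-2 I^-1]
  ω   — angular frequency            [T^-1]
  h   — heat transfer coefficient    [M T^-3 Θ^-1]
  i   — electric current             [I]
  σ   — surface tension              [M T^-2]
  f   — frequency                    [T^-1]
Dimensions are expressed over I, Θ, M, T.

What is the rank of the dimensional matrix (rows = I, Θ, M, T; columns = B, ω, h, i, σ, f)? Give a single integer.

4

Write exponents as rows I,Θ,M,T / cols B,ω,h,i,σ,f:
  I: [-1  0  0  1  0  0]
  Θ: [ 0  0 -1  0  0  0]
  M: [ 1  0  1  0  1  0]
  T: [-2 -1 -3  0 -2 -1]
Row reduction gives pivot columns B,ω,h,i; rank = 4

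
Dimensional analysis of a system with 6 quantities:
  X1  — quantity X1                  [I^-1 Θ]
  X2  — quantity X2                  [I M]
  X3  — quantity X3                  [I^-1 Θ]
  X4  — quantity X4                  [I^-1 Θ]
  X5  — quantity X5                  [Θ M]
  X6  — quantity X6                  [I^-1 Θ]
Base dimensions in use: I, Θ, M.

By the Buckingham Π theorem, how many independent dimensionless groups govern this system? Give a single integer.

4

Exponent matrix [I,Θ,M] × [X1,X2,X3,X4,X5,X6]:
  I: [-1  1 -1 -1  0 -1]
  Θ: [ 1  0  1  1  1  1]
  M: [ 0  1  0  0  1  0]
Echelon form has 2 nonzero rows (pivots: X1,X2)
6 vars − rank 2 = 4 Π groups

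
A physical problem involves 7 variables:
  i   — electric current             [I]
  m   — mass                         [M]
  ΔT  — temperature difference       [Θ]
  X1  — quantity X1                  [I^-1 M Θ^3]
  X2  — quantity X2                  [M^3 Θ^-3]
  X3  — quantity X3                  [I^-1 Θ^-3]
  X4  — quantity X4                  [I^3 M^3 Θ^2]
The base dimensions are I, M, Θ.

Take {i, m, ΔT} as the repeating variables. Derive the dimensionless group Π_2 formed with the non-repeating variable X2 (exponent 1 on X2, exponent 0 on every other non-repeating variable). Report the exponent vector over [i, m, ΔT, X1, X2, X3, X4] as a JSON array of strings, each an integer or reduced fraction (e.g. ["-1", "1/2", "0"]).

["0", "-3", "3", "0", "1", "0", "0"]

Dimensional matrix (I×M×Θ by i×m×ΔT×X1×X2×X3×X4):
  I: [ 1  0  0 -1  0 -1  3]
  M: [ 0  1  0  1  3  0  3]
  Θ: [ 0  0  1  3 -3 -3  2]
Row reduction gives pivot columns i,m,ΔT; rank = 3
Repeat: i,m,ΔT; free: X1,X2,X3,X4
RREF:
  r0: [   1    0    0   -1    0   -1    3]
  r1: [   0    1    0    1    3    0    3]
  r2: [   0    0    1    3   -3   -3    2]
Fix exponent of X2 at 1, X1 at 0, X3 at 0, X4 at 0; solve each RREF row for its pivot's exponent:
  r0: exp(i) + (0)·1 = 0 ⇒ exp(i) = 0
  r1: exp(m) + (3)·1 = 0 ⇒ exp(m) = -3
  r2: exp(ΔT) + (-3)·1 = 0 ⇒ exp(ΔT) = 3
Π_2 = m^-3 · ΔT^3 · X2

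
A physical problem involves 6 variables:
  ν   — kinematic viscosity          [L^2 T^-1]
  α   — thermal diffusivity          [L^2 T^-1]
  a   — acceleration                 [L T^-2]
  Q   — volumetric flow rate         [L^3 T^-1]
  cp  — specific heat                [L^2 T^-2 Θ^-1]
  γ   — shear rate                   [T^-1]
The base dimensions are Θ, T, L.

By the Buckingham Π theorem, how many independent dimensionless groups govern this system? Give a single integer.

Dimensional matrix (Θ×T×L by ν×α×a×Q×cp×γ):
  Θ: [ 0  0  0  0 -1  0]
  T: [-1 -1 -2 -1 -2 -1]
  L: [ 2  2  1  3  2  0]
RREF → pivots at {ν,a,cp} ⇒ r = 3
6 vars − rank 3 = 3 Π groups

3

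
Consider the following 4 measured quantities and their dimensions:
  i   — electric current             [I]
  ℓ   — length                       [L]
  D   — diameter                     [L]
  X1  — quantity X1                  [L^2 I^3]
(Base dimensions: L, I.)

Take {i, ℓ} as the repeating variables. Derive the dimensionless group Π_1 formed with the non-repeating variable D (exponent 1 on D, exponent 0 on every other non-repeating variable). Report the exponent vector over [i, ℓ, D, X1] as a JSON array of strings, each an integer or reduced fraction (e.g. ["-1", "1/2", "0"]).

["0", "-1", "1", "0"]

Write exponents as rows L,I / cols i,ℓ,D,X1:
  L: [ 0  1  1  2]
  I: [ 1  0  0  3]
Row reduction gives pivot columns i,ℓ; rank = 2
Pivot set = {i,ℓ}, free = {D,X1}
RREF:
  r0: [   1    0    0    3]
  r1: [   0    1    1    2]
Fix exponent of D at 1, X1 at 0; solve each RREF row for its pivot's exponent:
  r0: exp(i) + (0)·1 = 0 ⇒ exp(i) = 0
  r1: exp(ℓ) + (1)·1 = 0 ⇒ exp(ℓ) = -1
Π_1 = ℓ^-1 · D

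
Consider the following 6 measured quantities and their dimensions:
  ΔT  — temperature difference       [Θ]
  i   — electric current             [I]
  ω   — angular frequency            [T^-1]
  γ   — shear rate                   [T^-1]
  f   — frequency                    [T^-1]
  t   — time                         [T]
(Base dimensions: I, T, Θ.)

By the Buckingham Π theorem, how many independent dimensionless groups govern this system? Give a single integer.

Write exponents as rows I,T,Θ / cols ΔT,i,ω,γ,f,t:
  I: [ 0  1  0  0  0  0]
  T: [ 0  0 -1 -1 -1  1]
  Θ: [ 1  0  0  0  0  0]
RREF → pivots at {ΔT,i,ω} ⇒ r = 3
Π count = n − r = 6 − 3 = 3

3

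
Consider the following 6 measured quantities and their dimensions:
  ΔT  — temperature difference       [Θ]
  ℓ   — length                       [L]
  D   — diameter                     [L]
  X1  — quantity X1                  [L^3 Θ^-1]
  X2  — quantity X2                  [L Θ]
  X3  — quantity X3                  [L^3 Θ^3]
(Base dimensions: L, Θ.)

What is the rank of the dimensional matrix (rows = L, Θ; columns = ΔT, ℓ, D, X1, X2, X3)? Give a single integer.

2

Exponent matrix [L,Θ] × [ΔT,ℓ,D,X1,X2,X3]:
  L: [ 0  1  1  3  1  3]
  Θ: [ 1  0  0 -1  1  3]
RREF → pivots at {ΔT,ℓ} ⇒ r = 2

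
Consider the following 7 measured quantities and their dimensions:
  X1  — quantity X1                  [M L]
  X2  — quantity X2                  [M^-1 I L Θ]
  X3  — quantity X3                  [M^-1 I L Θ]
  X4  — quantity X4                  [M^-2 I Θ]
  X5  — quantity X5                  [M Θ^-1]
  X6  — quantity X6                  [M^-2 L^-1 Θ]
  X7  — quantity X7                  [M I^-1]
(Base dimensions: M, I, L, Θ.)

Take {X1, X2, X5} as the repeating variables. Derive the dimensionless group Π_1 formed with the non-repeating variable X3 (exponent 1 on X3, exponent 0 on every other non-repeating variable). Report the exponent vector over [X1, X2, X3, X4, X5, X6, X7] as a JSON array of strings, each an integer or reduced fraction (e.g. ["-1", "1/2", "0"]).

Exponent matrix [M,I,L,Θ] × [X1,X2,X3,X4,X5,X6,X7]:
  M: [ 1 -1 -1 -2  1 -2  1]
  I: [ 0  1  1  1  0  0 -1]
  L: [ 1  1  1  0  0 -1  0]
  Θ: [ 0  1  1  1 -1  1  0]
Row reduction gives pivot columns X1,X2,X5; rank = 3
Repeat: X1,X2,X5; free: X3,X4,X6,X7
RREF:
  r0: [   1    0    0   -1    0   -1    1]
  r1: [   0    1    1    1    0    0   -1]
  r2: [   0    0    0    0    1   -1   -1]
  r3: [   0    0    0    0    0    0    0]
Fix exponent of X3 at 1, X4 at 0, X6 at 0, X7 at 0; solve each RREF row for its pivot's exponent:
  r0: exp(X1) + (0)·1 = 0 ⇒ exp(X1) = 0
  r1: exp(X2) + (1)·1 = 0 ⇒ exp(X2) = -1
  r2: exp(X5) + (0)·1 = 0 ⇒ exp(X5) = 0
Π_1 = X2^-1 · X3

["0", "-1", "1", "0", "0", "0", "0"]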